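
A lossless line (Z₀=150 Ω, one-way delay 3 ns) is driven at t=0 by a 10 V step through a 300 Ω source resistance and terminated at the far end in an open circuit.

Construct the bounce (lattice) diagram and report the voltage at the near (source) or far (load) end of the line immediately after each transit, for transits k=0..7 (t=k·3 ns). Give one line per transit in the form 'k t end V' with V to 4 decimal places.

0 0 source 3.3333
1 3 load 6.6667
2 6 source 7.7778
3 9 load 8.8889
4 12 source 9.2593
5 15 load 9.6296
6 18 source 9.7531
7 21 load 9.8765

Γ_L=1.000000, Γ_S=0.333333; launch V₁=10·150/450=3.333333
k=0 src: V=3.3333
k=1 load: inc=3.333333, refl=3.333333·1.000000=3.3333; V=0.000000+3.333333+3.333333=6.6667
k=2 src: inc=3.333333, refl=3.333333·0.333333=1.1111; V=3.333333+3.333333+1.111111=7.7778
k=3 load: inc=1.111111, refl=1.111111·1.000000=1.1111; V=6.666667+1.111111+1.111111=8.8889
k=4 src: inc=1.111111, refl=1.111111·0.333333=0.3704; V=7.777778+1.111111+0.370370=9.2593
k=5 load: inc=0.370370, refl=0.370370·1.000000=0.3704; V=8.888889+0.370370+0.370370=9.6296
k=6 src: inc=0.370370, refl=0.370370·0.333333=0.1235; V=9.259259+0.370370+0.123457=9.7531
k=7 load: inc=0.123457, refl=0.123457·1.000000=0.1235; V=9.629630+0.123457+0.123457=9.8765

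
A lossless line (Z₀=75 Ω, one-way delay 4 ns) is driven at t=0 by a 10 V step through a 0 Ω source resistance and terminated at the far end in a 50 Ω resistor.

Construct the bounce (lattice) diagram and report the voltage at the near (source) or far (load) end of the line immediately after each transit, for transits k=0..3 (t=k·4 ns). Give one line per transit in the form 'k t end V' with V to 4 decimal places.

Γ_L=-0.200000, Γ_S=-1.000000; launch V₁=10·75/75=10.000000
k=0 src: V=10.0000
k=1 load: inc=10.000000, refl=10.000000·-0.200000=-2.0000; V=0.000000+10.000000+-2.000000=8.0000
k=2 src: inc=-2.000000, refl=-2.000000·-1.000000=2.0000; V=10.000000+-2.000000+2.000000=10.0000
k=3 load: inc=2.000000, refl=2.000000·-0.200000=-0.4000; V=8.000000+2.000000+-0.400000=9.6000

0 0 source 10.0000
1 4 load 8.0000
2 8 source 10.0000
3 12 load 9.6000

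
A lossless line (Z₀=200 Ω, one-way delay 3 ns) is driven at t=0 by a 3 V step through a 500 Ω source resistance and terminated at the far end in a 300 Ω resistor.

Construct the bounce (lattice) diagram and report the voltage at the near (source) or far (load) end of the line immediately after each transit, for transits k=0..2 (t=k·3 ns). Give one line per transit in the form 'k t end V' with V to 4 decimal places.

0 0 source 0.8571
1 3 load 1.0286
2 6 source 1.1020

Γ_L=0.200000, Γ_S=0.428571; launch V₁=3·200/700=0.857143
k=0 src: V=0.8571
k=1 load: inc=0.857143, refl=0.857143·0.200000=0.1714; V=0.000000+0.857143+0.171429=1.0286
k=2 src: inc=0.171429, refl=0.171429·0.428571=0.0735; V=0.857143+0.171429+0.073469=1.1020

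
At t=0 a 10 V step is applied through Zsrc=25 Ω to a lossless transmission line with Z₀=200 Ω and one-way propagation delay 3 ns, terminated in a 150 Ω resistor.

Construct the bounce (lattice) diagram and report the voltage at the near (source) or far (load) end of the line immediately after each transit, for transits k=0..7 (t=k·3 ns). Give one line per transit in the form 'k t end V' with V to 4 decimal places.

0 0 source 8.8889
1 3 load 7.6190
2 6 source 8.6067
3 9 load 8.4656
4 12 source 8.5753
5 15 load 8.5597
6 18 source 8.5719
7 21 load 8.5701

Γ_L=-0.142857, Γ_S=-0.777778; launch V₁=10·200/225=8.888889
k=0 src: V=8.8889
k=1 load: inc=8.888889, refl=8.888889·-0.142857=-1.2698; V=0.000000+8.888889+-1.269841=7.6190
k=2 src: inc=-1.269841, refl=-1.269841·-0.777778=0.9877; V=8.888889+-1.269841+0.987654=8.6067
k=3 load: inc=0.987654, refl=0.987654·-0.142857=-0.1411; V=7.619048+0.987654+-0.141093=8.4656
k=4 src: inc=-0.141093, refl=-0.141093·-0.777778=0.1097; V=8.606702+-0.141093+0.109739=8.5753
k=5 load: inc=0.109739, refl=0.109739·-0.142857=-0.0157; V=8.465608+0.109739+-0.015677=8.5597
k=6 src: inc=-0.015677, refl=-0.015677·-0.777778=0.0122; V=8.575348+-0.015677+0.012193=8.5719
k=7 load: inc=0.012193, refl=0.012193·-0.142857=-0.0017; V=8.559671+0.012193+-0.001742=8.5701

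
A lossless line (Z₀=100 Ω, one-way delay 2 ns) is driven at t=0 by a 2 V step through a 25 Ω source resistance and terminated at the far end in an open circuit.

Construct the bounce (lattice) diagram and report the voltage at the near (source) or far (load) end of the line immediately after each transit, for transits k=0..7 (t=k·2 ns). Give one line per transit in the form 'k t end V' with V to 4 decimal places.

0 0 source 1.6000
1 2 load 3.2000
2 4 source 2.2400
3 6 load 1.2800
4 8 source 1.8560
5 10 load 2.4320
6 12 source 2.0864
7 14 load 1.7408

Γ_L=1.000000, Γ_S=-0.600000; launch V₁=2·100/125=1.600000
k=0 src: V=1.6000
k=1 load: inc=1.600000, refl=1.600000·1.000000=1.6000; V=0.000000+1.600000+1.600000=3.2000
k=2 src: inc=1.600000, refl=1.600000·-0.600000=-0.9600; V=1.600000+1.600000+-0.960000=2.2400
k=3 load: inc=-0.960000, refl=-0.960000·1.000000=-0.9600; V=3.200000+-0.960000+-0.960000=1.2800
k=4 src: inc=-0.960000, refl=-0.960000·-0.600000=0.5760; V=2.240000+-0.960000+0.576000=1.8560
k=5 load: inc=0.576000, refl=0.576000·1.000000=0.5760; V=1.280000+0.576000+0.576000=2.4320
k=6 src: inc=0.576000, refl=0.576000·-0.600000=-0.3456; V=1.856000+0.576000+-0.345600=2.0864
k=7 load: inc=-0.345600, refl=-0.345600·1.000000=-0.3456; V=2.432000+-0.345600+-0.345600=1.7408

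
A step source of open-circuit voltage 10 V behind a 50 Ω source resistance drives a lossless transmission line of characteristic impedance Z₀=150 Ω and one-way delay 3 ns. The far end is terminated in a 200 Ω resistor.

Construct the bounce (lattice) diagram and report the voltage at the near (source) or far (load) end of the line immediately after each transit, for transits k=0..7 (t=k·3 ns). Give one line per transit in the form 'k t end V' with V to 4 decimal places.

0 0 source 7.5000
1 3 load 8.5714
2 6 source 8.0357
3 9 load 7.9592
4 12 source 7.9974
5 15 load 8.0029
6 18 source 8.0002
7 21 load 7.9998

Γ_L=0.142857, Γ_S=-0.500000; launch V₁=10·150/200=7.500000
k=0 src: V=7.5000
k=1 load: inc=7.500000, refl=7.500000·0.142857=1.0714; V=0.000000+7.500000+1.071429=8.5714
k=2 src: inc=1.071429, refl=1.071429·-0.500000=-0.5357; V=7.500000+1.071429+-0.535714=8.0357
k=3 load: inc=-0.535714, refl=-0.535714·0.142857=-0.0765; V=8.571429+-0.535714+-0.076531=7.9592
k=4 src: inc=-0.076531, refl=-0.076531·-0.500000=0.0383; V=8.035714+-0.076531+0.038265=7.9974
k=5 load: inc=0.038265, refl=0.038265·0.142857=0.0055; V=7.959184+0.038265+0.005466=8.0029
k=6 src: inc=0.005466, refl=0.005466·-0.500000=-0.0027; V=7.997449+0.005466+-0.002733=8.0002
k=7 load: inc=-0.002733, refl=-0.002733·0.142857=-0.0004; V=8.002915+-0.002733+-0.000390=7.9998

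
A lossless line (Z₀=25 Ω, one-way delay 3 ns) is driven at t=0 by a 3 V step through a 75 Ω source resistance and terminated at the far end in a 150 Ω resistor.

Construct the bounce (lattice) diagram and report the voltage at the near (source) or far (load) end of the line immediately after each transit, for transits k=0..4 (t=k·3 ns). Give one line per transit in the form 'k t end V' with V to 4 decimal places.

Γ_L=0.714286, Γ_S=0.500000; launch V₁=3·25/100=0.750000
k=0 src: V=0.7500
k=1 load: inc=0.750000, refl=0.750000·0.714286=0.5357; V=0.000000+0.750000+0.535714=1.2857
k=2 src: inc=0.535714, refl=0.535714·0.500000=0.2679; V=0.750000+0.535714+0.267857=1.5536
k=3 load: inc=0.267857, refl=0.267857·0.714286=0.1913; V=1.285714+0.267857+0.191327=1.7449
k=4 src: inc=0.191327, refl=0.191327·0.500000=0.0957; V=1.553571+0.191327+0.095663=1.8406

0 0 source 0.7500
1 3 load 1.2857
2 6 source 1.5536
3 9 load 1.7449
4 12 source 1.8406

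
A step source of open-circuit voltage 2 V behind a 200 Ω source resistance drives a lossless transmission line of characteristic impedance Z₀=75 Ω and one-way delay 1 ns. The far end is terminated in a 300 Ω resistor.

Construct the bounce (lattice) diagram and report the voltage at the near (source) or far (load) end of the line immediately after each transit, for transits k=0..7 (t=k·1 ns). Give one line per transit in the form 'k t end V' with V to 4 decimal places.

Γ_L=0.600000, Γ_S=0.454545; launch V₁=2·75/275=0.545455
k=0 src: V=0.5455
k=1 load: inc=0.545455, refl=0.545455·0.600000=0.3273; V=0.000000+0.545455+0.327273=0.8727
k=2 src: inc=0.327273, refl=0.327273·0.454545=0.1488; V=0.545455+0.327273+0.148760=1.0215
k=3 load: inc=0.148760, refl=0.148760·0.600000=0.0893; V=0.872727+0.148760+0.089256=1.1107
k=4 src: inc=0.089256, refl=0.089256·0.454545=0.0406; V=1.021488+0.089256+0.040571=1.1513
k=5 load: inc=0.040571, refl=0.040571·0.600000=0.0243; V=1.110744+0.040571+0.024343=1.1757
k=6 src: inc=0.024343, refl=0.024343·0.454545=0.0111; V=1.151315+0.024343+0.011065=1.1867
k=7 load: inc=0.011065, refl=0.011065·0.600000=0.0066; V=1.175657+0.011065+0.006639=1.1934

0 0 source 0.5455
1 1 load 0.8727
2 2 source 1.0215
3 3 load 1.1107
4 4 source 1.1513
5 5 load 1.1757
6 6 source 1.1867
7 7 load 1.1934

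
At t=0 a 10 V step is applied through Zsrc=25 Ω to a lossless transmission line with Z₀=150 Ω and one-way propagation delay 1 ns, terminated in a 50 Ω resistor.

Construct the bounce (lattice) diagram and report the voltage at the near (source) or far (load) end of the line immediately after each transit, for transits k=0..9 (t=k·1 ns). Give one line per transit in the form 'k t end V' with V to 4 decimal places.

Γ_L=-0.500000, Γ_S=-0.714286; launch V₁=10·150/175=8.571429
k=0 src: V=8.5714
k=1 load: inc=8.571429, refl=8.571429·-0.500000=-4.2857; V=0.000000+8.571429+-4.285714=4.2857
k=2 src: inc=-4.285714, refl=-4.285714·-0.714286=3.0612; V=8.571429+-4.285714+3.061224=7.3469
k=3 load: inc=3.061224, refl=3.061224·-0.500000=-1.5306; V=4.285714+3.061224+-1.530612=5.8163
k=4 src: inc=-1.530612, refl=-1.530612·-0.714286=1.0933; V=7.346939+-1.530612+1.093294=6.9096
k=5 load: inc=1.093294, refl=1.093294·-0.500000=-0.5466; V=5.816327+1.093294+-0.546647=6.3630
k=6 src: inc=-0.546647, refl=-0.546647·-0.714286=0.3905; V=6.909621+-0.546647+0.390462=6.7534
k=7 load: inc=0.390462, refl=0.390462·-0.500000=-0.1952; V=6.362974+0.390462+-0.195231=6.5582
k=8 src: inc=-0.195231, refl=-0.195231·-0.714286=0.1395; V=6.753436+-0.195231+0.139451=6.6977
k=9 load: inc=0.139451, refl=0.139451·-0.500000=-0.0697; V=6.558205+0.139451+-0.069725=6.6279

0 0 source 8.5714
1 1 load 4.2857
2 2 source 7.3469
3 3 load 5.8163
4 4 source 6.9096
5 5 load 6.3630
6 6 source 6.7534
7 7 load 6.5582
8 8 source 6.6977
9 9 load 6.6279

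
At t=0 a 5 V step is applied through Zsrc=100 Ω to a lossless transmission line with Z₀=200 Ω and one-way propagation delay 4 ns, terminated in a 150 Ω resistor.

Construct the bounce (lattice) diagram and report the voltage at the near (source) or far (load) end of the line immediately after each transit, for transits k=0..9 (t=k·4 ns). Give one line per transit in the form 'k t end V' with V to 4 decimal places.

Γ_L=-0.142857, Γ_S=-0.333333; launch V₁=5·200/300=3.333333
k=0 src: V=3.3333
k=1 load: inc=3.333333, refl=3.333333·-0.142857=-0.4762; V=0.000000+3.333333+-0.476190=2.8571
k=2 src: inc=-0.476190, refl=-0.476190·-0.333333=0.1587; V=3.333333+-0.476190+0.158730=3.0159
k=3 load: inc=0.158730, refl=0.158730·-0.142857=-0.0227; V=2.857143+0.158730+-0.022676=2.9932
k=4 src: inc=-0.022676, refl=-0.022676·-0.333333=0.0076; V=3.015873+-0.022676+0.007559=3.0008
k=5 load: inc=0.007559, refl=0.007559·-0.142857=-0.0011; V=2.993197+0.007559+-0.001080=2.9997
k=6 src: inc=-0.001080, refl=-0.001080·-0.333333=0.0004; V=3.000756+-0.001080+0.000360=3.0000
k=7 load: inc=0.000360, refl=0.000360·-0.142857=-0.0001; V=2.999676+0.000360+-0.000051=3.0000
k=8 src: inc=-0.000051, refl=-0.000051·-0.333333=0.0000; V=3.000036+-0.000051+0.000017=3.0000
k=9 load: inc=0.000017, refl=0.000017·-0.142857=-0.0000; V=2.999985+0.000017+-0.000002=3.0000

0 0 source 3.3333
1 4 load 2.8571
2 8 source 3.0159
3 12 load 2.9932
4 16 source 3.0008
5 20 load 2.9997
6 24 source 3.0000
7 28 load 3.0000
8 32 source 3.0000
9 36 load 3.0000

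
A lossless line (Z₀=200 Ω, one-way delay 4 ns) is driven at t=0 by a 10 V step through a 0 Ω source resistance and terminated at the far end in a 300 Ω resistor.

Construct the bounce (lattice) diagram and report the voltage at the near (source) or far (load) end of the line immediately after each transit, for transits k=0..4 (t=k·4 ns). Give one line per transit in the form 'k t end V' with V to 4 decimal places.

Γ_L=0.200000, Γ_S=-1.000000; launch V₁=10·200/200=10.000000
k=0 src: V=10.0000
k=1 load: inc=10.000000, refl=10.000000·0.200000=2.0000; V=0.000000+10.000000+2.000000=12.0000
k=2 src: inc=2.000000, refl=2.000000·-1.000000=-2.0000; V=10.000000+2.000000+-2.000000=10.0000
k=3 load: inc=-2.000000, refl=-2.000000·0.200000=-0.4000; V=12.000000+-2.000000+-0.400000=9.6000
k=4 src: inc=-0.400000, refl=-0.400000·-1.000000=0.4000; V=10.000000+-0.400000+0.400000=10.0000

0 0 source 10.0000
1 4 load 12.0000
2 8 source 10.0000
3 12 load 9.6000
4 16 source 10.0000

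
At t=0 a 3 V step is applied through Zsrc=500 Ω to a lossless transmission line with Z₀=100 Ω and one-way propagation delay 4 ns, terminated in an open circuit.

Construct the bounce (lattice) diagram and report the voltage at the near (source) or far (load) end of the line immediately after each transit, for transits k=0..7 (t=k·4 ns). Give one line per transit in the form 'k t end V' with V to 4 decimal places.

Γ_L=1.000000, Γ_S=0.666667; launch V₁=3·100/600=0.500000
k=0 src: V=0.5000
k=1 load: inc=0.500000, refl=0.500000·1.000000=0.5000; V=0.000000+0.500000+0.500000=1.0000
k=2 src: inc=0.500000, refl=0.500000·0.666667=0.3333; V=0.500000+0.500000+0.333333=1.3333
k=3 load: inc=0.333333, refl=0.333333·1.000000=0.3333; V=1.000000+0.333333+0.333333=1.6667
k=4 src: inc=0.333333, refl=0.333333·0.666667=0.2222; V=1.333333+0.333333+0.222222=1.8889
k=5 load: inc=0.222222, refl=0.222222·1.000000=0.2222; V=1.666667+0.222222+0.222222=2.1111
k=6 src: inc=0.222222, refl=0.222222·0.666667=0.1481; V=1.888889+0.222222+0.148148=2.2593
k=7 load: inc=0.148148, refl=0.148148·1.000000=0.1481; V=2.111111+0.148148+0.148148=2.4074

0 0 source 0.5000
1 4 load 1.0000
2 8 source 1.3333
3 12 load 1.6667
4 16 source 1.8889
5 20 load 2.1111
6 24 source 2.2593
7 28 load 2.4074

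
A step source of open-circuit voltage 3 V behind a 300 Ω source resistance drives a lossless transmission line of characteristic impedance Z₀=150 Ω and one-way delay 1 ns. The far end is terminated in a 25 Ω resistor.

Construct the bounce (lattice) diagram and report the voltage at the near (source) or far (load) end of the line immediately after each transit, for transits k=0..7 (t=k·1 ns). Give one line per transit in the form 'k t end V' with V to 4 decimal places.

Γ_L=-0.714286, Γ_S=0.333333; launch V₁=3·150/450=1.000000
k=0 src: V=1.0000
k=1 load: inc=1.000000, refl=1.000000·-0.714286=-0.7143; V=0.000000+1.000000+-0.714286=0.2857
k=2 src: inc=-0.714286, refl=-0.714286·0.333333=-0.2381; V=1.000000+-0.714286+-0.238095=0.0476
k=3 load: inc=-0.238095, refl=-0.238095·-0.714286=0.1701; V=0.285714+-0.238095+0.170068=0.2177
k=4 src: inc=0.170068, refl=0.170068·0.333333=0.0567; V=0.047619+0.170068+0.056689=0.2744
k=5 load: inc=0.056689, refl=0.056689·-0.714286=-0.0405; V=0.217687+0.056689+-0.040492=0.2339
k=6 src: inc=-0.040492, refl=-0.040492·0.333333=-0.0135; V=0.274376+-0.040492+-0.013497=0.2204
k=7 load: inc=-0.013497, refl=-0.013497·-0.714286=0.0096; V=0.233884+-0.013497+0.009641=0.2300

0 0 source 1.0000
1 1 load 0.2857
2 2 source 0.0476
3 3 load 0.2177
4 4 source 0.2744
5 5 load 0.2339
6 6 source 0.2204
7 7 load 0.2300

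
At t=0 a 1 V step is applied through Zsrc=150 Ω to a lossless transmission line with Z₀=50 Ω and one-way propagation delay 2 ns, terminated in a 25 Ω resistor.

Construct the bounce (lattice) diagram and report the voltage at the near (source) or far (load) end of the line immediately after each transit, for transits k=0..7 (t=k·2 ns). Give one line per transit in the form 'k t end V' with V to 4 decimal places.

Γ_L=-0.333333, Γ_S=0.500000; launch V₁=1·50/200=0.250000
k=0 src: V=0.2500
k=1 load: inc=0.250000, refl=0.250000·-0.333333=-0.0833; V=0.000000+0.250000+-0.083333=0.1667
k=2 src: inc=-0.083333, refl=-0.083333·0.500000=-0.0417; V=0.250000+-0.083333+-0.041667=0.1250
k=3 load: inc=-0.041667, refl=-0.041667·-0.333333=0.0139; V=0.166667+-0.041667+0.013889=0.1389
k=4 src: inc=0.013889, refl=0.013889·0.500000=0.0069; V=0.125000+0.013889+0.006944=0.1458
k=5 load: inc=0.006944, refl=0.006944·-0.333333=-0.0023; V=0.138889+0.006944+-0.002315=0.1435
k=6 src: inc=-0.002315, refl=-0.002315·0.500000=-0.0012; V=0.145833+-0.002315+-0.001157=0.1424
k=7 load: inc=-0.001157, refl=-0.001157·-0.333333=0.0004; V=0.143519+-0.001157+0.000386=0.1427

0 0 source 0.2500
1 2 load 0.1667
2 4 source 0.1250
3 6 load 0.1389
4 8 source 0.1458
5 10 load 0.1435
6 12 source 0.1424
7 14 load 0.1427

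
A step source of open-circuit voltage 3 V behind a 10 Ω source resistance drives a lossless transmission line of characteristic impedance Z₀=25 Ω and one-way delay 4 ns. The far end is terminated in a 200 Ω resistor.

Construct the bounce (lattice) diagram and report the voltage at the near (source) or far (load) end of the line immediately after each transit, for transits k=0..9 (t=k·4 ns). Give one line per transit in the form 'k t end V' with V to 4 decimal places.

Γ_L=0.777778, Γ_S=-0.428571; launch V₁=3·25/35=2.142857
k=0 src: V=2.1429
k=1 load: inc=2.142857, refl=2.142857·0.777778=1.6667; V=0.000000+2.142857+1.666667=3.8095
k=2 src: inc=1.666667, refl=1.666667·-0.428571=-0.7143; V=2.142857+1.666667+-0.714286=3.0952
k=3 load: inc=-0.714286, refl=-0.714286·0.777778=-0.5556; V=3.809524+-0.714286+-0.555556=2.5397
k=4 src: inc=-0.555556, refl=-0.555556·-0.428571=0.2381; V=3.095238+-0.555556+0.238095=2.7778
k=5 load: inc=0.238095, refl=0.238095·0.777778=0.1852; V=2.539683+0.238095+0.185185=2.9630
k=6 src: inc=0.185185, refl=0.185185·-0.428571=-0.0794; V=2.777778+0.185185+-0.079365=2.8836
k=7 load: inc=-0.079365, refl=-0.079365·0.777778=-0.0617; V=2.962963+-0.079365+-0.061728=2.8219
k=8 src: inc=-0.061728, refl=-0.061728·-0.428571=0.0265; V=2.883598+-0.061728+0.026455=2.8483
k=9 load: inc=0.026455, refl=0.026455·0.777778=0.0206; V=2.821869+0.026455+0.020576=2.8689

0 0 source 2.1429
1 4 load 3.8095
2 8 source 3.0952
3 12 load 2.5397
4 16 source 2.7778
5 20 load 2.9630
6 24 source 2.8836
7 28 load 2.8219
8 32 source 2.8483
9 36 load 2.8689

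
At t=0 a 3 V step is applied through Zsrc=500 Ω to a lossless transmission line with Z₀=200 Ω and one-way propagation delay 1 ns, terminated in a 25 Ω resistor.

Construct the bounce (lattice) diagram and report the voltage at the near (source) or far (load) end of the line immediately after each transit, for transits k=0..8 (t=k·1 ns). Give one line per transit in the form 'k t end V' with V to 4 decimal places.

0 0 source 0.8571
1 1 load 0.1905
2 2 source -0.0952
3 3 load 0.1270
4 4 source 0.2222
5 5 load 0.1481
6 6 source 0.1164
7 7 load 0.1411
8 8 source 0.1517

Γ_L=-0.777778, Γ_S=0.428571; launch V₁=3·200/700=0.857143
k=0 src: V=0.8571
k=1 load: inc=0.857143, refl=0.857143·-0.777778=-0.6667; V=0.000000+0.857143+-0.666667=0.1905
k=2 src: inc=-0.666667, refl=-0.666667·0.428571=-0.2857; V=0.857143+-0.666667+-0.285714=-0.0952
k=3 load: inc=-0.285714, refl=-0.285714·-0.777778=0.2222; V=0.190476+-0.285714+0.222222=0.1270
k=4 src: inc=0.222222, refl=0.222222·0.428571=0.0952; V=-0.095238+0.222222+0.095238=0.2222
k=5 load: inc=0.095238, refl=0.095238·-0.777778=-0.0741; V=0.126984+0.095238+-0.074074=0.1481
k=6 src: inc=-0.074074, refl=-0.074074·0.428571=-0.0317; V=0.222222+-0.074074+-0.031746=0.1164
k=7 load: inc=-0.031746, refl=-0.031746·-0.777778=0.0247; V=0.148148+-0.031746+0.024691=0.1411
k=8 src: inc=0.024691, refl=0.024691·0.428571=0.0106; V=0.116402+0.024691+0.010582=0.1517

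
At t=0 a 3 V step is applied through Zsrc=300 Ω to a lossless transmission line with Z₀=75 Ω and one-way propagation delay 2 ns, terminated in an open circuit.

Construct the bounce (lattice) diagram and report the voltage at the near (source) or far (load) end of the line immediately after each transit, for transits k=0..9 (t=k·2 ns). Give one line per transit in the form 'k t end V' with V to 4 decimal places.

Γ_L=1.000000, Γ_S=0.600000; launch V₁=3·75/375=0.600000
k=0 src: V=0.6000
k=1 load: inc=0.600000, refl=0.600000·1.000000=0.6000; V=0.000000+0.600000+0.600000=1.2000
k=2 src: inc=0.600000, refl=0.600000·0.600000=0.3600; V=0.600000+0.600000+0.360000=1.5600
k=3 load: inc=0.360000, refl=0.360000·1.000000=0.3600; V=1.200000+0.360000+0.360000=1.9200
k=4 src: inc=0.360000, refl=0.360000·0.600000=0.2160; V=1.560000+0.360000+0.216000=2.1360
k=5 load: inc=0.216000, refl=0.216000·1.000000=0.2160; V=1.920000+0.216000+0.216000=2.3520
k=6 src: inc=0.216000, refl=0.216000·0.600000=0.1296; V=2.136000+0.216000+0.129600=2.4816
k=7 load: inc=0.129600, refl=0.129600·1.000000=0.1296; V=2.352000+0.129600+0.129600=2.6112
k=8 src: inc=0.129600, refl=0.129600·0.600000=0.0778; V=2.481600+0.129600+0.077760=2.6890
k=9 load: inc=0.077760, refl=0.077760·1.000000=0.0778; V=2.611200+0.077760+0.077760=2.7667

0 0 source 0.6000
1 2 load 1.2000
2 4 source 1.5600
3 6 load 1.9200
4 8 source 2.1360
5 10 load 2.3520
6 12 source 2.4816
7 14 load 2.6112
8 16 source 2.6890
9 18 load 2.7667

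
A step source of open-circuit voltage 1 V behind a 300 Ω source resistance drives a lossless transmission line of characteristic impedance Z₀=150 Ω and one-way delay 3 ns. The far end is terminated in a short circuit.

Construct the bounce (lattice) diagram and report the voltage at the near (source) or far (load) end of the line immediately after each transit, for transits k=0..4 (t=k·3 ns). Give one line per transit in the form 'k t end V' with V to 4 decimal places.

0 0 source 0.3333
1 3 load 0.0000
2 6 source -0.1111
3 9 load 0.0000
4 12 source 0.0370

Γ_L=-1.000000, Γ_S=0.333333; launch V₁=1·150/450=0.333333
k=0 src: V=0.3333
k=1 load: inc=0.333333, refl=0.333333·-1.000000=-0.3333; V=0.000000+0.333333+-0.333333=0.0000
k=2 src: inc=-0.333333, refl=-0.333333·0.333333=-0.1111; V=0.333333+-0.333333+-0.111111=-0.1111
k=3 load: inc=-0.111111, refl=-0.111111·-1.000000=0.1111; V=0.000000+-0.111111+0.111111=0.0000
k=4 src: inc=0.111111, refl=0.111111·0.333333=0.0370; V=-0.111111+0.111111+0.037037=0.0370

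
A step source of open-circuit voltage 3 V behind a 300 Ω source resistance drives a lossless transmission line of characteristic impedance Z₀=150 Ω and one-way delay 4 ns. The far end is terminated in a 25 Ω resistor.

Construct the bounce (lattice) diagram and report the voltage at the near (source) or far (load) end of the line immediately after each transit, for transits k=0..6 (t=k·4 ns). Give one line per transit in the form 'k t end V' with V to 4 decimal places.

0 0 source 1.0000
1 4 load 0.2857
2 8 source 0.0476
3 12 load 0.2177
4 16 source 0.2744
5 20 load 0.2339
6 24 source 0.2204

Γ_L=-0.714286, Γ_S=0.333333; launch V₁=3·150/450=1.000000
k=0 src: V=1.0000
k=1 load: inc=1.000000, refl=1.000000·-0.714286=-0.7143; V=0.000000+1.000000+-0.714286=0.2857
k=2 src: inc=-0.714286, refl=-0.714286·0.333333=-0.2381; V=1.000000+-0.714286+-0.238095=0.0476
k=3 load: inc=-0.238095, refl=-0.238095·-0.714286=0.1701; V=0.285714+-0.238095+0.170068=0.2177
k=4 src: inc=0.170068, refl=0.170068·0.333333=0.0567; V=0.047619+0.170068+0.056689=0.2744
k=5 load: inc=0.056689, refl=0.056689·-0.714286=-0.0405; V=0.217687+0.056689+-0.040492=0.2339
k=6 src: inc=-0.040492, refl=-0.040492·0.333333=-0.0135; V=0.274376+-0.040492+-0.013497=0.2204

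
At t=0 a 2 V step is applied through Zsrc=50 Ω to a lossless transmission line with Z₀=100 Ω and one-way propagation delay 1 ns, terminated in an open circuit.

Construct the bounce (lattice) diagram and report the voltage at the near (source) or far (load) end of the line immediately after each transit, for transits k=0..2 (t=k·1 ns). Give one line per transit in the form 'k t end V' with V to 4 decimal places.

Γ_L=1.000000, Γ_S=-0.333333; launch V₁=2·100/150=1.333333
k=0 src: V=1.3333
k=1 load: inc=1.333333, refl=1.333333·1.000000=1.3333; V=0.000000+1.333333+1.333333=2.6667
k=2 src: inc=1.333333, refl=1.333333·-0.333333=-0.4444; V=1.333333+1.333333+-0.444444=2.2222

0 0 source 1.3333
1 1 load 2.6667
2 2 source 2.2222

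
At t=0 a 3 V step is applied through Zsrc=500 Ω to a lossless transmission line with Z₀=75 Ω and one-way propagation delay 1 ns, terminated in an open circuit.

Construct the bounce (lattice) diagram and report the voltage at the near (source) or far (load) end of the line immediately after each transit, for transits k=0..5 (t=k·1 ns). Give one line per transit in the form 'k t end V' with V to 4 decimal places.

Γ_L=1.000000, Γ_S=0.739130; launch V₁=3·75/575=0.391304
k=0 src: V=0.3913
k=1 load: inc=0.391304, refl=0.391304·1.000000=0.3913; V=0.000000+0.391304+0.391304=0.7826
k=2 src: inc=0.391304, refl=0.391304·0.739130=0.2892; V=0.391304+0.391304+0.289225=1.0718
k=3 load: inc=0.289225, refl=0.289225·1.000000=0.2892; V=0.782609+0.289225+0.289225=1.3611
k=4 src: inc=0.289225, refl=0.289225·0.739130=0.2138; V=1.071834+0.289225+0.213775=1.5748
k=5 load: inc=0.213775, refl=0.213775·1.000000=0.2138; V=1.361059+0.213775+0.213775=1.7886

0 0 source 0.3913
1 1 load 0.7826
2 2 source 1.0718
3 3 load 1.3611
4 4 source 1.5748
5 5 load 1.7886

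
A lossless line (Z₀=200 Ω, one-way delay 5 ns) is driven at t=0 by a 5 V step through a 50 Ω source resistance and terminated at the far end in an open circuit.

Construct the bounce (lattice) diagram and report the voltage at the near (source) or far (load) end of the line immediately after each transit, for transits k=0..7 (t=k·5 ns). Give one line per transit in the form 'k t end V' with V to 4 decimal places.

Γ_L=1.000000, Γ_S=-0.600000; launch V₁=5·200/250=4.000000
k=0 src: V=4.0000
k=1 load: inc=4.000000, refl=4.000000·1.000000=4.0000; V=0.000000+4.000000+4.000000=8.0000
k=2 src: inc=4.000000, refl=4.000000·-0.600000=-2.4000; V=4.000000+4.000000+-2.400000=5.6000
k=3 load: inc=-2.400000, refl=-2.400000·1.000000=-2.4000; V=8.000000+-2.400000+-2.400000=3.2000
k=4 src: inc=-2.400000, refl=-2.400000·-0.600000=1.4400; V=5.600000+-2.400000+1.440000=4.6400
k=5 load: inc=1.440000, refl=1.440000·1.000000=1.4400; V=3.200000+1.440000+1.440000=6.0800
k=6 src: inc=1.440000, refl=1.440000·-0.600000=-0.8640; V=4.640000+1.440000+-0.864000=5.2160
k=7 load: inc=-0.864000, refl=-0.864000·1.000000=-0.8640; V=6.080000+-0.864000+-0.864000=4.3520

0 0 source 4.0000
1 5 load 8.0000
2 10 source 5.6000
3 15 load 3.2000
4 20 source 4.6400
5 25 load 6.0800
6 30 source 5.2160
7 35 load 4.3520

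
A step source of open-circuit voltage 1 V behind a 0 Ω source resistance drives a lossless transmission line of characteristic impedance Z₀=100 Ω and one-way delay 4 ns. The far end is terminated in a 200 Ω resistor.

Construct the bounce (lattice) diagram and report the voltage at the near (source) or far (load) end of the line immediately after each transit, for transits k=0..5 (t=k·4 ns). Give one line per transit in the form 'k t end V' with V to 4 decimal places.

Γ_L=0.333333, Γ_S=-1.000000; launch V₁=1·100/100=1.000000
k=0 src: V=1.0000
k=1 load: inc=1.000000, refl=1.000000·0.333333=0.3333; V=0.000000+1.000000+0.333333=1.3333
k=2 src: inc=0.333333, refl=0.333333·-1.000000=-0.3333; V=1.000000+0.333333+-0.333333=1.0000
k=3 load: inc=-0.333333, refl=-0.333333·0.333333=-0.1111; V=1.333333+-0.333333+-0.111111=0.8889
k=4 src: inc=-0.111111, refl=-0.111111·-1.000000=0.1111; V=1.000000+-0.111111+0.111111=1.0000
k=5 load: inc=0.111111, refl=0.111111·0.333333=0.0370; V=0.888889+0.111111+0.037037=1.0370

0 0 source 1.0000
1 4 load 1.3333
2 8 source 1.0000
3 12 load 0.8889
4 16 source 1.0000
5 20 load 1.0370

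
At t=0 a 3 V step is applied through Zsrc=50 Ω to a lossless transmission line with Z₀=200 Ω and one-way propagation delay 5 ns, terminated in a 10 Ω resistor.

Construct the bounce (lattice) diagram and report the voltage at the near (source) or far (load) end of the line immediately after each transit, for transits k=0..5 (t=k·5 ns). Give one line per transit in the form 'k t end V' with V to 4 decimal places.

Γ_L=-0.904762, Γ_S=-0.600000; launch V₁=3·200/250=2.400000
k=0 src: V=2.4000
k=1 load: inc=2.400000, refl=2.400000·-0.904762=-2.1714; V=0.000000+2.400000+-2.171429=0.2286
k=2 src: inc=-2.171429, refl=-2.171429·-0.600000=1.3029; V=2.400000+-2.171429+1.302857=1.5314
k=3 load: inc=1.302857, refl=1.302857·-0.904762=-1.1788; V=0.228571+1.302857+-1.178776=0.3527
k=4 src: inc=-1.178776, refl=-1.178776·-0.600000=0.7073; V=1.531429+-1.178776+0.707265=1.0599
k=5 load: inc=0.707265, refl=0.707265·-0.904762=-0.6399; V=0.352653+0.707265+-0.639907=0.4200

0 0 source 2.4000
1 5 load 0.2286
2 10 source 1.5314
3 15 load 0.3527
4 20 source 1.0599
5 25 load 0.4200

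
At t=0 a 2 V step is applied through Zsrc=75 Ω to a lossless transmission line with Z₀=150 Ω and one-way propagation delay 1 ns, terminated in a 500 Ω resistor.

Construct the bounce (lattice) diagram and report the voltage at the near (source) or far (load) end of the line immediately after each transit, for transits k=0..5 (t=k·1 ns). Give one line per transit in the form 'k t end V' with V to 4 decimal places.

0 0 source 1.3333
1 1 load 2.0513
2 2 source 1.8120
3 3 load 1.6831
4 4 source 1.7261
5 5 load 1.7492

Γ_L=0.538462, Γ_S=-0.333333; launch V₁=2·150/225=1.333333
k=0 src: V=1.3333
k=1 load: inc=1.333333, refl=1.333333·0.538462=0.7179; V=0.000000+1.333333+0.717949=2.0513
k=2 src: inc=0.717949, refl=0.717949·-0.333333=-0.2393; V=1.333333+0.717949+-0.239316=1.8120
k=3 load: inc=-0.239316, refl=-0.239316·0.538462=-0.1289; V=2.051282+-0.239316+-0.128863=1.6831
k=4 src: inc=-0.128863, refl=-0.128863·-0.333333=0.0430; V=1.811966+-0.128863+0.042954=1.7261
k=5 load: inc=0.042954, refl=0.042954·0.538462=0.0231; V=1.683103+0.042954+0.023129=1.7492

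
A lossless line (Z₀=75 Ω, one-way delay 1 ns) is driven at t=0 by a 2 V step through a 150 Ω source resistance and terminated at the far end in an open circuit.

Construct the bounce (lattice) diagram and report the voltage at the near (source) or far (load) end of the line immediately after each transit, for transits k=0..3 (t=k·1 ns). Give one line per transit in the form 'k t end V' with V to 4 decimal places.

Γ_L=1.000000, Γ_S=0.333333; launch V₁=2·75/225=0.666667
k=0 src: V=0.6667
k=1 load: inc=0.666667, refl=0.666667·1.000000=0.6667; V=0.000000+0.666667+0.666667=1.3333
k=2 src: inc=0.666667, refl=0.666667·0.333333=0.2222; V=0.666667+0.666667+0.222222=1.5556
k=3 load: inc=0.222222, refl=0.222222·1.000000=0.2222; V=1.333333+0.222222+0.222222=1.7778

0 0 source 0.6667
1 1 load 1.3333
2 2 source 1.5556
3 3 load 1.7778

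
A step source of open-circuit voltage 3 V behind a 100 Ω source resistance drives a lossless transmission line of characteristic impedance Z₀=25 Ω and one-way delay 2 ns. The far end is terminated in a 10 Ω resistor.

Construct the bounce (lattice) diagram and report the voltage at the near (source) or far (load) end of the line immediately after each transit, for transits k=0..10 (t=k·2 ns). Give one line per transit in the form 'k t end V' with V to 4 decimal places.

0 0 source 0.6000
1 2 load 0.3429
2 4 source 0.1886
3 6 load 0.2547
4 8 source 0.2944
5 10 load 0.2774
6 12 source 0.2672
7 14 load 0.2715
8 16 source 0.2742
9 18 load 0.2730
10 20 source 0.2724

Γ_L=-0.428571, Γ_S=0.600000; launch V₁=3·25/125=0.600000
k=0 src: V=0.6000
k=1 load: inc=0.600000, refl=0.600000·-0.428571=-0.2571; V=0.000000+0.600000+-0.257143=0.3429
k=2 src: inc=-0.257143, refl=-0.257143·0.600000=-0.1543; V=0.600000+-0.257143+-0.154286=0.1886
k=3 load: inc=-0.154286, refl=-0.154286·-0.428571=0.0661; V=0.342857+-0.154286+0.066122=0.2547
k=4 src: inc=0.066122, refl=0.066122·0.600000=0.0397; V=0.188571+0.066122+0.039673=0.2944
k=5 load: inc=0.039673, refl=0.039673·-0.428571=-0.0170; V=0.254694+0.039673+-0.017003=0.2774
k=6 src: inc=-0.017003, refl=-0.017003·0.600000=-0.0102; V=0.294367+-0.017003+-0.010202=0.2672
k=7 load: inc=-0.010202, refl=-0.010202·-0.428571=0.0044; V=0.277364+-0.010202+0.004372=0.2715
k=8 src: inc=0.004372, refl=0.004372·0.600000=0.0026; V=0.267163+0.004372+0.002623=0.2742
k=9 load: inc=0.002623, refl=0.002623·-0.428571=-0.0011; V=0.271535+0.002623+-0.001124=0.2730
k=10 src: inc=-0.001124, refl=-0.001124·0.600000=-0.0007; V=0.274158+-0.001124+-0.000675=0.2724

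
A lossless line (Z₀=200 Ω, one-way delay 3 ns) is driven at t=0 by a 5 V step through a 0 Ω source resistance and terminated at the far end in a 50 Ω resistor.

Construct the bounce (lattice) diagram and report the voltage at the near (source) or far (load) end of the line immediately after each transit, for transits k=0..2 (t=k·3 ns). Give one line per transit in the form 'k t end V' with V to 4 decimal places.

0 0 source 5.0000
1 3 load 2.0000
2 6 source 5.0000

Γ_L=-0.600000, Γ_S=-1.000000; launch V₁=5·200/200=5.000000
k=0 src: V=5.0000
k=1 load: inc=5.000000, refl=5.000000·-0.600000=-3.0000; V=0.000000+5.000000+-3.000000=2.0000
k=2 src: inc=-3.000000, refl=-3.000000·-1.000000=3.0000; V=5.000000+-3.000000+3.000000=5.0000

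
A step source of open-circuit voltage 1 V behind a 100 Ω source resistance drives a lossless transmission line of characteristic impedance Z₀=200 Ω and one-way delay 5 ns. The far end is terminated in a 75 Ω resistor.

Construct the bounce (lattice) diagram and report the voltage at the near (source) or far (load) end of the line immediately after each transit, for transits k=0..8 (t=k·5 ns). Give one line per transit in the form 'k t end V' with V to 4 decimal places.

0 0 source 0.6667
1 5 load 0.3636
2 10 source 0.4646
3 15 load 0.4187
4 20 source 0.4340
5 25 load 0.4271
6 30 source 0.4294
7 35 load 0.4283
8 40 source 0.4287

Γ_L=-0.454545, Γ_S=-0.333333; launch V₁=1·200/300=0.666667
k=0 src: V=0.6667
k=1 load: inc=0.666667, refl=0.666667·-0.454545=-0.3030; V=0.000000+0.666667+-0.303030=0.3636
k=2 src: inc=-0.303030, refl=-0.303030·-0.333333=0.1010; V=0.666667+-0.303030+0.101010=0.4646
k=3 load: inc=0.101010, refl=0.101010·-0.454545=-0.0459; V=0.363636+0.101010+-0.045914=0.4187
k=4 src: inc=-0.045914, refl=-0.045914·-0.333333=0.0153; V=0.464646+-0.045914+0.015305=0.4340
k=5 load: inc=0.015305, refl=0.015305·-0.454545=-0.0070; V=0.418733+0.015305+-0.006957=0.4271
k=6 src: inc=-0.006957, refl=-0.006957·-0.333333=0.0023; V=0.434037+-0.006957+0.002319=0.4294
k=7 load: inc=0.002319, refl=0.002319·-0.454545=-0.0011; V=0.427081+0.002319+-0.001054=0.4283
k=8 src: inc=-0.001054, refl=-0.001054·-0.333333=0.0004; V=0.429400+-0.001054+0.000351=0.4287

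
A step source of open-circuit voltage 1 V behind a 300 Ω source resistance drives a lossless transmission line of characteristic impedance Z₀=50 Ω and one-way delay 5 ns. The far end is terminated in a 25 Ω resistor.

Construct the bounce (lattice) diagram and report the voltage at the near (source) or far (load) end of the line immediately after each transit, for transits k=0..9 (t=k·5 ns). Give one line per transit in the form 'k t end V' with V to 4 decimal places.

0 0 source 0.1429
1 5 load 0.0952
2 10 source 0.0612
3 15 load 0.0726
4 20 source 0.0807
5 25 load 0.0780
6 30 source 0.0760
7 35 load 0.0767
8 40 source 0.0771
9 45 load 0.0770

Γ_L=-0.333333, Γ_S=0.714286; launch V₁=1·50/350=0.142857
k=0 src: V=0.1429
k=1 load: inc=0.142857, refl=0.142857·-0.333333=-0.0476; V=0.000000+0.142857+-0.047619=0.0952
k=2 src: inc=-0.047619, refl=-0.047619·0.714286=-0.0340; V=0.142857+-0.047619+-0.034014=0.0612
k=3 load: inc=-0.034014, refl=-0.034014·-0.333333=0.0113; V=0.095238+-0.034014+0.011338=0.0726
k=4 src: inc=0.011338, refl=0.011338·0.714286=0.0081; V=0.061224+0.011338+0.008098=0.0807
k=5 load: inc=0.008098, refl=0.008098·-0.333333=-0.0027; V=0.072562+0.008098+-0.002699=0.0780
k=6 src: inc=-0.002699, refl=-0.002699·0.714286=-0.0019; V=0.080661+-0.002699+-0.001928=0.0760
k=7 load: inc=-0.001928, refl=-0.001928·-0.333333=0.0006; V=0.077961+-0.001928+0.000643=0.0767
k=8 src: inc=0.000643, refl=0.000643·0.714286=0.0005; V=0.076033+0.000643+0.000459=0.0771
k=9 load: inc=0.000459, refl=0.000459·-0.333333=-0.0002; V=0.076676+0.000459+-0.000153=0.0770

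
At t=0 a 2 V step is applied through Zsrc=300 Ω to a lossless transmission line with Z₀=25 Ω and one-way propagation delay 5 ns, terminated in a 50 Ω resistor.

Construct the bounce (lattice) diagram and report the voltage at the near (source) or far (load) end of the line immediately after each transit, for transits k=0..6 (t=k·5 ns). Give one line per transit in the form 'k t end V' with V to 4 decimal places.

0 0 source 0.1538
1 5 load 0.2051
2 10 source 0.2485
3 15 load 0.2630
4 20 source 0.2752
5 25 load 0.2793
6 30 source 0.2828

Γ_L=0.333333, Γ_S=0.846154; launch V₁=2·25/325=0.153846
k=0 src: V=0.1538
k=1 load: inc=0.153846, refl=0.153846·0.333333=0.0513; V=0.000000+0.153846+0.051282=0.2051
k=2 src: inc=0.051282, refl=0.051282·0.846154=0.0434; V=0.153846+0.051282+0.043393=0.2485
k=3 load: inc=0.043393, refl=0.043393·0.333333=0.0145; V=0.205128+0.043393+0.014464=0.2630
k=4 src: inc=0.014464, refl=0.014464·0.846154=0.0122; V=0.248521+0.014464+0.012239=0.2752
k=5 load: inc=0.012239, refl=0.012239·0.333333=0.0041; V=0.262985+0.012239+0.004080=0.2793
k=6 src: inc=0.004080, refl=0.004080·0.846154=0.0035; V=0.275224+0.004080+0.003452=0.2828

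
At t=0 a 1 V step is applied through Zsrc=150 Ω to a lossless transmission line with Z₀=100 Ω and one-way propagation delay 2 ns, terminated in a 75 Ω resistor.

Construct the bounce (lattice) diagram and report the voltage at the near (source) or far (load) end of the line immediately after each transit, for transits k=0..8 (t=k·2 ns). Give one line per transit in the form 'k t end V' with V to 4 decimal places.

Γ_L=-0.142857, Γ_S=0.200000; launch V₁=1·100/250=0.400000
k=0 src: V=0.4000
k=1 load: inc=0.400000, refl=0.400000·-0.142857=-0.0571; V=0.000000+0.400000+-0.057143=0.3429
k=2 src: inc=-0.057143, refl=-0.057143·0.200000=-0.0114; V=0.400000+-0.057143+-0.011429=0.3314
k=3 load: inc=-0.011429, refl=-0.011429·-0.142857=0.0016; V=0.342857+-0.011429+0.001633=0.3331
k=4 src: inc=0.001633, refl=0.001633·0.200000=0.0003; V=0.331429+0.001633+0.000327=0.3334
k=5 load: inc=0.000327, refl=0.000327·-0.142857=-0.0000; V=0.333061+0.000327+-0.000047=0.3333
k=6 src: inc=-0.000047, refl=-0.000047·0.200000=-0.0000; V=0.333388+-0.000047+-0.000009=0.3333
k=7 load: inc=-0.000009, refl=-0.000009·-0.142857=0.0000; V=0.333341+-0.000009+0.000001=0.3333
k=8 src: inc=0.000001, refl=0.000001·0.200000=0.0000; V=0.333332+0.000001+0.000000=0.3333

0 0 source 0.4000
1 2 load 0.3429
2 4 source 0.3314
3 6 load 0.3331
4 8 source 0.3334
5 10 load 0.3333
6 12 source 0.3333
7 14 load 0.3333
8 16 source 0.3333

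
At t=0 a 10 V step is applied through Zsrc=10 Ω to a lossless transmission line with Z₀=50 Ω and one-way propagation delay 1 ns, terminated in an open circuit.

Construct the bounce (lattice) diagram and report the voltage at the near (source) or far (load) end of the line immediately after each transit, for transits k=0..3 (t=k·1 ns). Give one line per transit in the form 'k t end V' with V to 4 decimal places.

0 0 source 8.3333
1 1 load 16.6667
2 2 source 11.1111
3 3 load 5.5556

Γ_L=1.000000, Γ_S=-0.666667; launch V₁=10·50/60=8.333333
k=0 src: V=8.3333
k=1 load: inc=8.333333, refl=8.333333·1.000000=8.3333; V=0.000000+8.333333+8.333333=16.6667
k=2 src: inc=8.333333, refl=8.333333·-0.666667=-5.5556; V=8.333333+8.333333+-5.555556=11.1111
k=3 load: inc=-5.555556, refl=-5.555556·1.000000=-5.5556; V=16.666667+-5.555556+-5.555556=5.5556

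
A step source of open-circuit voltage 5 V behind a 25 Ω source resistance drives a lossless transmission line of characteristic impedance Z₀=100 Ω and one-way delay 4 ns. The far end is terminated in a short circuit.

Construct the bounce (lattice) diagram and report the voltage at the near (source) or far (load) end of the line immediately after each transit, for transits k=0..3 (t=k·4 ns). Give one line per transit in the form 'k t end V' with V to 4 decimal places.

Γ_L=-1.000000, Γ_S=-0.600000; launch V₁=5·100/125=4.000000
k=0 src: V=4.0000
k=1 load: inc=4.000000, refl=4.000000·-1.000000=-4.0000; V=0.000000+4.000000+-4.000000=0.0000
k=2 src: inc=-4.000000, refl=-4.000000·-0.600000=2.4000; V=4.000000+-4.000000+2.400000=2.4000
k=3 load: inc=2.400000, refl=2.400000·-1.000000=-2.4000; V=0.000000+2.400000+-2.400000=0.0000

0 0 source 4.0000
1 4 load 0.0000
2 8 source 2.4000
3 12 load 0.0000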